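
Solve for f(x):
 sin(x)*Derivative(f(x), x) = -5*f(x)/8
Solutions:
 f(x) = C1*(cos(x) + 1)^(5/16)/(cos(x) - 1)^(5/16)


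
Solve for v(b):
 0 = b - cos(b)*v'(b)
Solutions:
 v(b) = C1 + Integral(b/cos(b), b)


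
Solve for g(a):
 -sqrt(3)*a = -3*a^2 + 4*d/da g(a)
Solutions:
 g(a) = C1 + a^3/4 - sqrt(3)*a^2/8


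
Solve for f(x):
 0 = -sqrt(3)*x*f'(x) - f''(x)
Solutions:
 f(x) = C1 + C2*erf(sqrt(2)*3^(1/4)*x/2)


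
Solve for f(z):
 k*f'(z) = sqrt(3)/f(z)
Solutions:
 f(z) = -sqrt(C1 + 2*sqrt(3)*z/k)
 f(z) = sqrt(C1 + 2*sqrt(3)*z/k)


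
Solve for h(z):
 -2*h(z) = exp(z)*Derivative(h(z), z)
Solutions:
 h(z) = C1*exp(2*exp(-z))


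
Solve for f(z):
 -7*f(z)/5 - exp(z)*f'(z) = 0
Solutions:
 f(z) = C1*exp(7*exp(-z)/5)


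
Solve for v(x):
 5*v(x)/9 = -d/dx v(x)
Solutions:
 v(x) = C1*exp(-5*x/9)


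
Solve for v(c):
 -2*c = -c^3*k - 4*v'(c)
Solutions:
 v(c) = C1 - c^4*k/16 + c^2/4


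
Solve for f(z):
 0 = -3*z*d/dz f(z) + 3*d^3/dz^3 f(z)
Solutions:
 f(z) = C1 + Integral(C2*airyai(z) + C3*airybi(z), z)


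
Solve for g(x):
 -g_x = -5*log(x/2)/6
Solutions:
 g(x) = C1 + 5*x*log(x)/6 - 5*x/6 - 5*x*log(2)/6


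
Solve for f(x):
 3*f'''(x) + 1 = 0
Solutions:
 f(x) = C1 + C2*x + C3*x^2 - x^3/18


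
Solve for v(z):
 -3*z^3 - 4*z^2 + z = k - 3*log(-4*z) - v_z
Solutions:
 v(z) = C1 + 3*z^4/4 + 4*z^3/3 - z^2/2 + z*(k - 6*log(2) + 3) - 3*z*log(-z)


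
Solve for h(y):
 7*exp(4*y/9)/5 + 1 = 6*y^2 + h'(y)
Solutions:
 h(y) = C1 - 2*y^3 + y + 63*exp(4*y/9)/20


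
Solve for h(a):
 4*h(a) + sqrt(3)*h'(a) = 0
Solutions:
 h(a) = C1*exp(-4*sqrt(3)*a/3)


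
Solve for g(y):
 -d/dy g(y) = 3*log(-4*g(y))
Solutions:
 Integral(1/(log(-_y) + 2*log(2)), (_y, g(y)))/3 = C1 - y


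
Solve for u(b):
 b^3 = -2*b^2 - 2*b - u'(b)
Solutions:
 u(b) = C1 - b^4/4 - 2*b^3/3 - b^2


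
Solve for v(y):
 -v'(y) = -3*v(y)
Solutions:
 v(y) = C1*exp(3*y)


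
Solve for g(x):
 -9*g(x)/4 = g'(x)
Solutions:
 g(x) = C1*exp(-9*x/4)


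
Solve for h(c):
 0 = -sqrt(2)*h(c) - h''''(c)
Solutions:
 h(c) = (C1*sin(2^(5/8)*c/2) + C2*cos(2^(5/8)*c/2))*exp(-2^(5/8)*c/2) + (C3*sin(2^(5/8)*c/2) + C4*cos(2^(5/8)*c/2))*exp(2^(5/8)*c/2)


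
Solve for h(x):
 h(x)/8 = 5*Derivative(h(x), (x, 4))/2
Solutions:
 h(x) = C1*exp(-sqrt(2)*5^(3/4)*x/10) + C2*exp(sqrt(2)*5^(3/4)*x/10) + C3*sin(sqrt(2)*5^(3/4)*x/10) + C4*cos(sqrt(2)*5^(3/4)*x/10)


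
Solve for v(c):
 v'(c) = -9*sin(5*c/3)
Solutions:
 v(c) = C1 + 27*cos(5*c/3)/5


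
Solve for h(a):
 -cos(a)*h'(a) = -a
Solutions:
 h(a) = C1 + Integral(a/cos(a), a)


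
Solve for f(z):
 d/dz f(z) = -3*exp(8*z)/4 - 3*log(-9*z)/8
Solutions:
 f(z) = C1 - 3*z*log(-z)/8 + 3*z*(1 - 2*log(3))/8 - 3*exp(8*z)/32


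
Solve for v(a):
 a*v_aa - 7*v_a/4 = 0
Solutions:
 v(a) = C1 + C2*a^(11/4)


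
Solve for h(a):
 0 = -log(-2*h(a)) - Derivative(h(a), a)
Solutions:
 Integral(1/(log(-_y) + log(2)), (_y, h(a))) = C1 - a


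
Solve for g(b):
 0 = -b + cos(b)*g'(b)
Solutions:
 g(b) = C1 + Integral(b/cos(b), b)


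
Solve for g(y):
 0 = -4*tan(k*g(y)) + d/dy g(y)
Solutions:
 g(y) = Piecewise((-asin(exp(C1*k + 4*k*y))/k + pi/k, Ne(k, 0)), (nan, True))
 g(y) = Piecewise((asin(exp(C1*k + 4*k*y))/k, Ne(k, 0)), (nan, True))


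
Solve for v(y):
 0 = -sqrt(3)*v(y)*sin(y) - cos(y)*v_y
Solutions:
 v(y) = C1*cos(y)^(sqrt(3))


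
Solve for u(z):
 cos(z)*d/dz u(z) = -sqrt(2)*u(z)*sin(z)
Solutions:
 u(z) = C1*cos(z)^(sqrt(2))


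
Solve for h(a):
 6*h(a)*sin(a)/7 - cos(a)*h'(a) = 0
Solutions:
 h(a) = C1/cos(a)^(6/7)


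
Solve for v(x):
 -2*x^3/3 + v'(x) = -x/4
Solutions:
 v(x) = C1 + x^4/6 - x^2/8


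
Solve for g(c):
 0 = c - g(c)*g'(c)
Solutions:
 g(c) = -sqrt(C1 + c^2)
 g(c) = sqrt(C1 + c^2)


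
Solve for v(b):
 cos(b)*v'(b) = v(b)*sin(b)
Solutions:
 v(b) = C1/cos(b)


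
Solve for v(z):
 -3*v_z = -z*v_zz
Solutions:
 v(z) = C1 + C2*z^4


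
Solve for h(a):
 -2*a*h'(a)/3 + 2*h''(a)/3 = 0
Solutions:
 h(a) = C1 + C2*erfi(sqrt(2)*a/2)


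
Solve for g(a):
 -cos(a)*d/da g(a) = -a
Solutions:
 g(a) = C1 + Integral(a/cos(a), a)


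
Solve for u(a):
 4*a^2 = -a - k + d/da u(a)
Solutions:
 u(a) = C1 + 4*a^3/3 + a^2/2 + a*k


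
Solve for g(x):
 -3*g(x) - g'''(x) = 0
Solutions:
 g(x) = C3*exp(-3^(1/3)*x) + (C1*sin(3^(5/6)*x/2) + C2*cos(3^(5/6)*x/2))*exp(3^(1/3)*x/2)


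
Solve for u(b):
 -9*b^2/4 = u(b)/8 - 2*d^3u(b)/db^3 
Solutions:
 u(b) = C3*exp(2^(2/3)*b/4) - 18*b^2 + (C1*sin(2^(2/3)*sqrt(3)*b/8) + C2*cos(2^(2/3)*sqrt(3)*b/8))*exp(-2^(2/3)*b/8)


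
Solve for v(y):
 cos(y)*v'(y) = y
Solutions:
 v(y) = C1 + Integral(y/cos(y), y)


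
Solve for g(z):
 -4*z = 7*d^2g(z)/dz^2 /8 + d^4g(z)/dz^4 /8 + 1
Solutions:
 g(z) = C1 + C2*z + C3*sin(sqrt(7)*z) + C4*cos(sqrt(7)*z) - 16*z^3/21 - 4*z^2/7


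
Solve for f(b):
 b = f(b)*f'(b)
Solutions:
 f(b) = -sqrt(C1 + b^2)
 f(b) = sqrt(C1 + b^2)


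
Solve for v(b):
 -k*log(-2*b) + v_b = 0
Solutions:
 v(b) = C1 + b*k*log(-b) + b*k*(-1 + log(2))


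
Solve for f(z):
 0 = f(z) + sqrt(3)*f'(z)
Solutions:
 f(z) = C1*exp(-sqrt(3)*z/3)


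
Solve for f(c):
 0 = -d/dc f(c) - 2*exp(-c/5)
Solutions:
 f(c) = C1 + 10*exp(-c/5)


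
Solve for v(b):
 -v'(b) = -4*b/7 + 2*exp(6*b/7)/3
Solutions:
 v(b) = C1 + 2*b^2/7 - 7*exp(6*b/7)/9


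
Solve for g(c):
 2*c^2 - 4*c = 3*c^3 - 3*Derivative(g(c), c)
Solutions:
 g(c) = C1 + c^4/4 - 2*c^3/9 + 2*c^2/3


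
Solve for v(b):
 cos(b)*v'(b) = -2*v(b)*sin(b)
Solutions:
 v(b) = C1*cos(b)^2


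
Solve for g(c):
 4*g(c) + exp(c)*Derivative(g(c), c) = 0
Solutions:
 g(c) = C1*exp(4*exp(-c))


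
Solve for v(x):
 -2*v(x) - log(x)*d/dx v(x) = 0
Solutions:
 v(x) = C1*exp(-2*li(x))


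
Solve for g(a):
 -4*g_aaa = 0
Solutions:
 g(a) = C1 + C2*a + C3*a^2


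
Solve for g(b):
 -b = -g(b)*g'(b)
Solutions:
 g(b) = -sqrt(C1 + b^2)
 g(b) = sqrt(C1 + b^2)


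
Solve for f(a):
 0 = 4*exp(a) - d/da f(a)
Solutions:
 f(a) = C1 + 4*exp(a)


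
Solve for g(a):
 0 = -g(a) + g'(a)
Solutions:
 g(a) = C1*exp(a)


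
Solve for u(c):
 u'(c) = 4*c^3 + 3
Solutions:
 u(c) = C1 + c^4 + 3*c


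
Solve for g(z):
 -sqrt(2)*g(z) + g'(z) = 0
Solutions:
 g(z) = C1*exp(sqrt(2)*z)


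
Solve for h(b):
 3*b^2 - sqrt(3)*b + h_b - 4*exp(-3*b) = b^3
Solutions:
 h(b) = C1 + b^4/4 - b^3 + sqrt(3)*b^2/2 - 4*exp(-3*b)/3


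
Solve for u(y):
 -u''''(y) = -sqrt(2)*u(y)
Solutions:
 u(y) = C1*exp(-2^(1/8)*y) + C2*exp(2^(1/8)*y) + C3*sin(2^(1/8)*y) + C4*cos(2^(1/8)*y)


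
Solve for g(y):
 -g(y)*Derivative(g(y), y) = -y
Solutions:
 g(y) = -sqrt(C1 + y^2)
 g(y) = sqrt(C1 + y^2)


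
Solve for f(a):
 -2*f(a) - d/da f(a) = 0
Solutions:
 f(a) = C1*exp(-2*a)


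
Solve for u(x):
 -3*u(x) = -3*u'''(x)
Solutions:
 u(x) = C3*exp(x) + (C1*sin(sqrt(3)*x/2) + C2*cos(sqrt(3)*x/2))*exp(-x/2)


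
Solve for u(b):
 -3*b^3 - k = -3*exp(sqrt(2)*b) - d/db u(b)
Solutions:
 u(b) = C1 + 3*b^4/4 + b*k - 3*sqrt(2)*exp(sqrt(2)*b)/2


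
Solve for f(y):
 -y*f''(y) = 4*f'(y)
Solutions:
 f(y) = C1 + C2/y^3


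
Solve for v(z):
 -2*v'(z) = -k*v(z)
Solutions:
 v(z) = C1*exp(k*z/2)


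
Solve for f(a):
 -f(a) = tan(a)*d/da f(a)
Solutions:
 f(a) = C1/sin(a)


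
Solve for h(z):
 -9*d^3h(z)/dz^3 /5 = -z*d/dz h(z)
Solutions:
 h(z) = C1 + Integral(C2*airyai(15^(1/3)*z/3) + C3*airybi(15^(1/3)*z/3), z)


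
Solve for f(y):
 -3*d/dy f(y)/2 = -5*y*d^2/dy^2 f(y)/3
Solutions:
 f(y) = C1 + C2*y^(19/10)


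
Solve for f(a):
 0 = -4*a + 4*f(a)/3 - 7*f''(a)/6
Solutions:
 f(a) = C1*exp(-2*sqrt(14)*a/7) + C2*exp(2*sqrt(14)*a/7) + 3*a


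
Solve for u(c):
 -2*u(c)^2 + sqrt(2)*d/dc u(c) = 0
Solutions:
 u(c) = -1/(C1 + sqrt(2)*c)


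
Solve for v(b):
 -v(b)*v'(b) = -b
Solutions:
 v(b) = -sqrt(C1 + b^2)
 v(b) = sqrt(C1 + b^2)


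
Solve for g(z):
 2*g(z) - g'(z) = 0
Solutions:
 g(z) = C1*exp(2*z)


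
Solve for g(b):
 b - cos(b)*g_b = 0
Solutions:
 g(b) = C1 + Integral(b/cos(b), b)


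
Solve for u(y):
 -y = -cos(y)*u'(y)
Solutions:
 u(y) = C1 + Integral(y/cos(y), y)


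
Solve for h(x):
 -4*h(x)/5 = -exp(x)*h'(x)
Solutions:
 h(x) = C1*exp(-4*exp(-x)/5)


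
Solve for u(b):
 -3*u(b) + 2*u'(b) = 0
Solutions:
 u(b) = C1*exp(3*b/2)


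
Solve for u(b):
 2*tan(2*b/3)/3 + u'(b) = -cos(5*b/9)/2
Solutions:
 u(b) = C1 + log(cos(2*b/3)) - 9*sin(5*b/9)/10


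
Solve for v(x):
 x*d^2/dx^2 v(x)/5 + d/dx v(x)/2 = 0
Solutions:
 v(x) = C1 + C2/x^(3/2)


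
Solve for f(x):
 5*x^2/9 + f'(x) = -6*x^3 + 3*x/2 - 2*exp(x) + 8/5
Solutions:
 f(x) = C1 - 3*x^4/2 - 5*x^3/27 + 3*x^2/4 + 8*x/5 - 2*exp(x)


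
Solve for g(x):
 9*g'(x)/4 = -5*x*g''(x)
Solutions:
 g(x) = C1 + C2*x^(11/20)


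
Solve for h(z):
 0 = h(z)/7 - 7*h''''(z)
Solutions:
 h(z) = C1*exp(-sqrt(7)*z/7) + C2*exp(sqrt(7)*z/7) + C3*sin(sqrt(7)*z/7) + C4*cos(sqrt(7)*z/7)


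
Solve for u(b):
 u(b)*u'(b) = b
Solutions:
 u(b) = -sqrt(C1 + b^2)
 u(b) = sqrt(C1 + b^2)


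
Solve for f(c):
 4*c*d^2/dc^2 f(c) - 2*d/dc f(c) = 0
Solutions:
 f(c) = C1 + C2*c^(3/2)


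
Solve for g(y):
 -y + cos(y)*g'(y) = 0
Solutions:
 g(y) = C1 + Integral(y/cos(y), y)


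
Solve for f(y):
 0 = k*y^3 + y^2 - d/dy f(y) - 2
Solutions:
 f(y) = C1 + k*y^4/4 + y^3/3 - 2*y


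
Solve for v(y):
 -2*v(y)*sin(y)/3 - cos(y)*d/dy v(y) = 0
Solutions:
 v(y) = C1*cos(y)^(2/3)


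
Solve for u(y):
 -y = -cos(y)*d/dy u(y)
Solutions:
 u(y) = C1 + Integral(y/cos(y), y)


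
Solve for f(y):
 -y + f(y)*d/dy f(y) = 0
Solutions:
 f(y) = -sqrt(C1 + y^2)
 f(y) = sqrt(C1 + y^2)


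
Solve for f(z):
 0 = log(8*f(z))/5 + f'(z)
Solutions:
 5*Integral(1/(log(_y) + 3*log(2)), (_y, f(z))) = C1 - z


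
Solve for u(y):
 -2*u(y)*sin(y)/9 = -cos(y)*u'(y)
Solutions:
 u(y) = C1/cos(y)^(2/9)


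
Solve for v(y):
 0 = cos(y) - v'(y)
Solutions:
 v(y) = C1 + sin(y)


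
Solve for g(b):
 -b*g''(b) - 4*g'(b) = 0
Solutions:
 g(b) = C1 + C2/b^3


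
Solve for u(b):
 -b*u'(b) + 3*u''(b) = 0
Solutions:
 u(b) = C1 + C2*erfi(sqrt(6)*b/6)


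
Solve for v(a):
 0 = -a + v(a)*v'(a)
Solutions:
 v(a) = -sqrt(C1 + a^2)
 v(a) = sqrt(C1 + a^2)


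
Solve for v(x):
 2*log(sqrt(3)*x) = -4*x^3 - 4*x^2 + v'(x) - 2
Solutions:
 v(x) = C1 + x^4 + 4*x^3/3 + 2*x*log(x) + x*log(3)


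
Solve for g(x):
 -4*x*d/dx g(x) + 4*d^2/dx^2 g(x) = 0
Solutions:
 g(x) = C1 + C2*erfi(sqrt(2)*x/2)


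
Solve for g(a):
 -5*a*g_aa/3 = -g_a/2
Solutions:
 g(a) = C1 + C2*a^(13/10)


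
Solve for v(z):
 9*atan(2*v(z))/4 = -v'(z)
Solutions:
 Integral(1/atan(2*_y), (_y, v(z))) = C1 - 9*z/4


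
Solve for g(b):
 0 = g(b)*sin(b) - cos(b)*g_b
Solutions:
 g(b) = C1/cos(b)


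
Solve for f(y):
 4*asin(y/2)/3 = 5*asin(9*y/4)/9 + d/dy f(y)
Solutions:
 f(y) = C1 + 4*y*asin(y/2)/3 - 5*y*asin(9*y/4)/9 + 4*sqrt(4 - y^2)/3 - 5*sqrt(16 - 81*y^2)/81


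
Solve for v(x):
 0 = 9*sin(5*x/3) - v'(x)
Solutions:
 v(x) = C1 - 27*cos(5*x/3)/5


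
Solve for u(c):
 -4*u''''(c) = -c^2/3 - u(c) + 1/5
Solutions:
 u(c) = C1*exp(-sqrt(2)*c/2) + C2*exp(sqrt(2)*c/2) + C3*sin(sqrt(2)*c/2) + C4*cos(sqrt(2)*c/2) - c^2/3 + 1/5


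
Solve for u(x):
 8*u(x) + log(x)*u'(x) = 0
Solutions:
 u(x) = C1*exp(-8*li(x))


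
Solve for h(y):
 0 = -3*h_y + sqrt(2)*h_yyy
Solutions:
 h(y) = C1 + C2*exp(-2^(3/4)*sqrt(3)*y/2) + C3*exp(2^(3/4)*sqrt(3)*y/2)


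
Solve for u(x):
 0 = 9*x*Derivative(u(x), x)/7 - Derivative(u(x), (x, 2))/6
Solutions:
 u(x) = C1 + C2*erfi(3*sqrt(21)*x/7)


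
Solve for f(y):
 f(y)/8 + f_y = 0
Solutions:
 f(y) = C1*exp(-y/8)


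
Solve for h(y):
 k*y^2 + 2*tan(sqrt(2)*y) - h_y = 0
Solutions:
 h(y) = C1 + k*y^3/3 - sqrt(2)*log(cos(sqrt(2)*y))


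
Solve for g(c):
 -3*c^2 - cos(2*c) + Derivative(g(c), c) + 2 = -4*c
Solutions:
 g(c) = C1 + c^3 - 2*c^2 - 2*c + sin(2*c)/2


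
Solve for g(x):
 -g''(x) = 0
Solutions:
 g(x) = C1 + C2*x


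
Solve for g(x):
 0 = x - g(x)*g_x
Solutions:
 g(x) = -sqrt(C1 + x^2)
 g(x) = sqrt(C1 + x^2)


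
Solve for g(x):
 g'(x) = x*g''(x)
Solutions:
 g(x) = C1 + C2*x^2


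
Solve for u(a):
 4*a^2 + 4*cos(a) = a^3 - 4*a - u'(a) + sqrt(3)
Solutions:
 u(a) = C1 + a^4/4 - 4*a^3/3 - 2*a^2 + sqrt(3)*a - 4*sin(a)


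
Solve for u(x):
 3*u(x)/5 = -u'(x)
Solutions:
 u(x) = C1*exp(-3*x/5)


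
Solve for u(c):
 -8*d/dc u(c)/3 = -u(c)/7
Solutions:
 u(c) = C1*exp(3*c/56)


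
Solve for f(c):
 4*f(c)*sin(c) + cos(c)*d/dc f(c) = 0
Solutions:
 f(c) = C1*cos(c)^4


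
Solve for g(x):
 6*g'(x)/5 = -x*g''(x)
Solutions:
 g(x) = C1 + C2/x^(1/5)


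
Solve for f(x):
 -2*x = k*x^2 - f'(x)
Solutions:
 f(x) = C1 + k*x^3/3 + x^2


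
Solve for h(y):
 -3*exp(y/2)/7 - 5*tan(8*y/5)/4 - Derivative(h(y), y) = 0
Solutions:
 h(y) = C1 - 6*exp(y/2)/7 + 25*log(cos(8*y/5))/32


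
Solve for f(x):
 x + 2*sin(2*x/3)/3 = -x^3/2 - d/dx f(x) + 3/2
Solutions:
 f(x) = C1 - x^4/8 - x^2/2 + 3*x/2 + cos(2*x/3)


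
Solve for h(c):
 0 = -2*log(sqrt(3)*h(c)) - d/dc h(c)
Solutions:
 Integral(1/(2*log(_y) + log(3)), (_y, h(c))) = C1 - c


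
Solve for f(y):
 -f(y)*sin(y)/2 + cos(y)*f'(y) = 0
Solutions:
 f(y) = C1/sqrt(cos(y))


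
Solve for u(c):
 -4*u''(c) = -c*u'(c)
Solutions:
 u(c) = C1 + C2*erfi(sqrt(2)*c/4)


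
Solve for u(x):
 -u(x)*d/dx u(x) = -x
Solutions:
 u(x) = -sqrt(C1 + x^2)
 u(x) = sqrt(C1 + x^2)


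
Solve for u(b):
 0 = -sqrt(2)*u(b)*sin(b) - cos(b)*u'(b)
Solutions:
 u(b) = C1*cos(b)^(sqrt(2))


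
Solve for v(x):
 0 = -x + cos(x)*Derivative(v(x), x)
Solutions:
 v(x) = C1 + Integral(x/cos(x), x)


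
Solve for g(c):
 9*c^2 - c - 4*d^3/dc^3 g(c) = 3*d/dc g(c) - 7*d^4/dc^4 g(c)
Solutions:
 g(c) = C1 + C4*exp(c) + c^3 - c^2/6 - 8*c + (C2*sin(5*sqrt(3)*c/14) + C3*cos(5*sqrt(3)*c/14))*exp(-3*c/14)


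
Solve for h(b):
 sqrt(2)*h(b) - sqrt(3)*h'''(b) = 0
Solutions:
 h(b) = C3*exp(2^(1/6)*3^(5/6)*b/3) + (C1*sin(2^(1/6)*3^(1/3)*b/2) + C2*cos(2^(1/6)*3^(1/3)*b/2))*exp(-2^(1/6)*3^(5/6)*b/6)


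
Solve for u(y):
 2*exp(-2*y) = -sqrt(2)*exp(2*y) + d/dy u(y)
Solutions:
 u(y) = C1 + sqrt(2)*exp(2*y)/2 - exp(-2*y)


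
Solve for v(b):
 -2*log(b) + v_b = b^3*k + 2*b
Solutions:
 v(b) = C1 + b^4*k/4 + b^2 + 2*b*log(b) - 2*b


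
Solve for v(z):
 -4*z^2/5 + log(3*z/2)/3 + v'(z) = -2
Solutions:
 v(z) = C1 + 4*z^3/15 - z*log(z)/3 - 5*z/3 - z*log(3)/3 + z*log(2)/3


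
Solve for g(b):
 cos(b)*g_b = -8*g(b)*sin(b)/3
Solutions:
 g(b) = C1*cos(b)^(8/3)


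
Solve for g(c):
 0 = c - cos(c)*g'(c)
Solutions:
 g(c) = C1 + Integral(c/cos(c), c)


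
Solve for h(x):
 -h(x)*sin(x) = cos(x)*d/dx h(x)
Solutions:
 h(x) = C1*cos(x)


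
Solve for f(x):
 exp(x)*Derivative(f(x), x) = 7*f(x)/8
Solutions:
 f(x) = C1*exp(-7*exp(-x)/8)


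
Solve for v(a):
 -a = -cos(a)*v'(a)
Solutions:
 v(a) = C1 + Integral(a/cos(a), a)


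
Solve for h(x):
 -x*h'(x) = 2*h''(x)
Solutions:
 h(x) = C1 + C2*erf(x/2)


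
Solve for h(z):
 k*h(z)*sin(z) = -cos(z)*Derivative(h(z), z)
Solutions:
 h(z) = C1*exp(k*log(cos(z)))


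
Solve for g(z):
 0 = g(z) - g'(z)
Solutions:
 g(z) = C1*exp(z)


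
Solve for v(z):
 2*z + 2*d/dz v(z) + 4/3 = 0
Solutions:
 v(z) = C1 - z^2/2 - 2*z/3


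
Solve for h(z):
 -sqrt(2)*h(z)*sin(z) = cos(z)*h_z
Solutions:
 h(z) = C1*cos(z)^(sqrt(2))


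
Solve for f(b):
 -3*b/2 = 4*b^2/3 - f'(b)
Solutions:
 f(b) = C1 + 4*b^3/9 + 3*b^2/4


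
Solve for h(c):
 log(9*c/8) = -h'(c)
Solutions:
 h(c) = C1 - c*log(c) + c*log(8/9) + c


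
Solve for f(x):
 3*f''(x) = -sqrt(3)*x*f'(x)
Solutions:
 f(x) = C1 + C2*erf(sqrt(2)*3^(3/4)*x/6)


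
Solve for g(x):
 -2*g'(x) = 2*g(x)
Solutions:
 g(x) = C1*exp(-x)


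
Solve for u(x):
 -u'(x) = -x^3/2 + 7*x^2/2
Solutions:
 u(x) = C1 + x^4/8 - 7*x^3/6


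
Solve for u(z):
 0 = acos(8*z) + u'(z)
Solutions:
 u(z) = C1 - z*acos(8*z) + sqrt(1 - 64*z^2)/8


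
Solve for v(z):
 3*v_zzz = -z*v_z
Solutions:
 v(z) = C1 + Integral(C2*airyai(-3^(2/3)*z/3) + C3*airybi(-3^(2/3)*z/3), z)


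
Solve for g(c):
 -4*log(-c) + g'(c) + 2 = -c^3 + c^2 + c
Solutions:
 g(c) = C1 - c^4/4 + c^3/3 + c^2/2 + 4*c*log(-c) - 6*c


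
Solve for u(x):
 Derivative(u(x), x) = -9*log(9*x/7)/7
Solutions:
 u(x) = C1 - 9*x*log(x)/7 - 18*x*log(3)/7 + 9*x/7 + 9*x*log(7)/7


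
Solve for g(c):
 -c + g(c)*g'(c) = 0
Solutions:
 g(c) = -sqrt(C1 + c^2)
 g(c) = sqrt(C1 + c^2)


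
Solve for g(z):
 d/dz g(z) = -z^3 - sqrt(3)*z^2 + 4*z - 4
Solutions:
 g(z) = C1 - z^4/4 - sqrt(3)*z^3/3 + 2*z^2 - 4*z


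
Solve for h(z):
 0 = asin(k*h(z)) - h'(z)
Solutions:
 Integral(1/asin(_y*k), (_y, h(z))) = C1 + z


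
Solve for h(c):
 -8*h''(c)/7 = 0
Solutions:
 h(c) = C1 + C2*c


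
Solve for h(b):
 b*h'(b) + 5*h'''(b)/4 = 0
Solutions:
 h(b) = C1 + Integral(C2*airyai(-10^(2/3)*b/5) + C3*airybi(-10^(2/3)*b/5), b)


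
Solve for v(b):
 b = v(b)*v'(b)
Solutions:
 v(b) = -sqrt(C1 + b^2)
 v(b) = sqrt(C1 + b^2)


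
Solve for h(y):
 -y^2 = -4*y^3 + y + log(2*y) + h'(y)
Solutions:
 h(y) = C1 + y^4 - y^3/3 - y^2/2 - y*log(y) - y*log(2) + y


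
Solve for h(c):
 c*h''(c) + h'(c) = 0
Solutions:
 h(c) = C1 + C2*log(c)


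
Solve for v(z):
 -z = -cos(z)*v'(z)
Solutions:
 v(z) = C1 + Integral(z/cos(z), z)


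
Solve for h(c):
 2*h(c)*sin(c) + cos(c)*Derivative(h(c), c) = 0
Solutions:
 h(c) = C1*cos(c)^2


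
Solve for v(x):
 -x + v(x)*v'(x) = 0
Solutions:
 v(x) = -sqrt(C1 + x^2)
 v(x) = sqrt(C1 + x^2)


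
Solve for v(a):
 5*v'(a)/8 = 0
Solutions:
 v(a) = C1


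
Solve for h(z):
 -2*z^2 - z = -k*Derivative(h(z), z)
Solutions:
 h(z) = C1 + 2*z^3/(3*k) + z^2/(2*k)


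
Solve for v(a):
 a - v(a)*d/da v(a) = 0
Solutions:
 v(a) = -sqrt(C1 + a^2)
 v(a) = sqrt(C1 + a^2)


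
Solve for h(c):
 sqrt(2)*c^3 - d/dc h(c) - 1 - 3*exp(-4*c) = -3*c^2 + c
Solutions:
 h(c) = C1 + sqrt(2)*c^4/4 + c^3 - c^2/2 - c + 3*exp(-4*c)/4


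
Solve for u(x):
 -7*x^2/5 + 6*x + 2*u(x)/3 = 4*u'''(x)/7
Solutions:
 u(x) = C3*exp(6^(2/3)*7^(1/3)*x/6) + 21*x^2/10 - 9*x + (C1*sin(2^(2/3)*3^(1/6)*7^(1/3)*x/4) + C2*cos(2^(2/3)*3^(1/6)*7^(1/3)*x/4))*exp(-6^(2/3)*7^(1/3)*x/12)


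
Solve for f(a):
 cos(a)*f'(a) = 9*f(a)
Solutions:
 f(a) = C1*sqrt(sin(a) + 1)*(sin(a)^4 + 4*sin(a)^3 + 6*sin(a)^2 + 4*sin(a) + 1)/(sqrt(sin(a) - 1)*(sin(a)^4 - 4*sin(a)^3 + 6*sin(a)^2 - 4*sin(a) + 1))


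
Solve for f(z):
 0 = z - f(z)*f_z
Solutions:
 f(z) = -sqrt(C1 + z^2)
 f(z) = sqrt(C1 + z^2)


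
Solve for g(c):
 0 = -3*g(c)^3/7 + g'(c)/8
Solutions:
 g(c) = -sqrt(14)*sqrt(-1/(C1 + 24*c))/2
 g(c) = sqrt(14)*sqrt(-1/(C1 + 24*c))/2


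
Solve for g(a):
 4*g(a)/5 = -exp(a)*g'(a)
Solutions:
 g(a) = C1*exp(4*exp(-a)/5)


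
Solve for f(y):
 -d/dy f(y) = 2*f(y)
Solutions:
 f(y) = C1*exp(-2*y)


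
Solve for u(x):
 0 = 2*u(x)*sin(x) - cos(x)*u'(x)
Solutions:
 u(x) = C1/cos(x)^2


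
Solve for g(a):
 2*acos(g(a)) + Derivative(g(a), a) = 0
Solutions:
 Integral(1/acos(_y), (_y, g(a))) = C1 - 2*a


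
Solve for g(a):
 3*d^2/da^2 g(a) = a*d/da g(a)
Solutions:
 g(a) = C1 + C2*erfi(sqrt(6)*a/6)


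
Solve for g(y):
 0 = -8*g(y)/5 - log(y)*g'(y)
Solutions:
 g(y) = C1*exp(-8*li(y)/5)


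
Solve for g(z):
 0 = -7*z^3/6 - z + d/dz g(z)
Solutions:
 g(z) = C1 + 7*z^4/24 + z^2/2


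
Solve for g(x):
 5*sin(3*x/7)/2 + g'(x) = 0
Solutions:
 g(x) = C1 + 35*cos(3*x/7)/6


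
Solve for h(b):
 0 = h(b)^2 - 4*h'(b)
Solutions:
 h(b) = -4/(C1 + b)


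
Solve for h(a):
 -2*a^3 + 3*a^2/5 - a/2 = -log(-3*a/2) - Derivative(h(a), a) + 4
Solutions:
 h(a) = C1 + a^4/2 - a^3/5 + a^2/4 - a*log(-a) + a*(-log(3) + log(2) + 5)


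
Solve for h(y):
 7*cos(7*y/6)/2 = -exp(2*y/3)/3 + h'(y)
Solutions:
 h(y) = C1 + exp(2*y/3)/2 + 3*sin(7*y/6)


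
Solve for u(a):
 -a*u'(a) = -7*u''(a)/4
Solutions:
 u(a) = C1 + C2*erfi(sqrt(14)*a/7)


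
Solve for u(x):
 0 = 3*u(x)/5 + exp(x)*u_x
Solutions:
 u(x) = C1*exp(3*exp(-x)/5)


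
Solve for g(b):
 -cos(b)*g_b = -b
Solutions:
 g(b) = C1 + Integral(b/cos(b), b)


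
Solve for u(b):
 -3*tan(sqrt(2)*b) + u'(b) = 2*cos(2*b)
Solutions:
 u(b) = C1 - 3*sqrt(2)*log(cos(sqrt(2)*b))/2 + sin(2*b)


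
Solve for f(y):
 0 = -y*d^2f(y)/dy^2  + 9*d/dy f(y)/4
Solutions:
 f(y) = C1 + C2*y^(13/4)


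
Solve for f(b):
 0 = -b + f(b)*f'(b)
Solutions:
 f(b) = -sqrt(C1 + b^2)
 f(b) = sqrt(C1 + b^2)


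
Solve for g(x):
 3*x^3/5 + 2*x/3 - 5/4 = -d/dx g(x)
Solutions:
 g(x) = C1 - 3*x^4/20 - x^2/3 + 5*x/4


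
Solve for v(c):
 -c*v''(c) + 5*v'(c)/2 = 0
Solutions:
 v(c) = C1 + C2*c^(7/2)


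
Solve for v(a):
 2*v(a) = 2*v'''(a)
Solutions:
 v(a) = C3*exp(a) + (C1*sin(sqrt(3)*a/2) + C2*cos(sqrt(3)*a/2))*exp(-a/2)


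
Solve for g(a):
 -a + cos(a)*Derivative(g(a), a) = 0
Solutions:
 g(a) = C1 + Integral(a/cos(a), a)


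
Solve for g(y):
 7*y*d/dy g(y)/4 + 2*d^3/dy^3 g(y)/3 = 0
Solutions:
 g(y) = C1 + Integral(C2*airyai(-21^(1/3)*y/2) + C3*airybi(-21^(1/3)*y/2), y)


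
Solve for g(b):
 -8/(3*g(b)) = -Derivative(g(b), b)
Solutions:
 g(b) = -sqrt(C1 + 48*b)/3
 g(b) = sqrt(C1 + 48*b)/3


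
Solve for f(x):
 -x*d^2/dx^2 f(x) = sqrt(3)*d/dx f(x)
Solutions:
 f(x) = C1 + C2*x^(1 - sqrt(3))


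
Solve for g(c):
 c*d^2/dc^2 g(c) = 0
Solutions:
 g(c) = C1 + C2*c


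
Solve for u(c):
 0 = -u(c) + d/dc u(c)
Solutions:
 u(c) = C1*exp(c)


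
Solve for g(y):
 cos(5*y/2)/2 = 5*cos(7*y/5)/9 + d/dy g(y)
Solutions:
 g(y) = C1 - 25*sin(7*y/5)/63 + sin(5*y/2)/5


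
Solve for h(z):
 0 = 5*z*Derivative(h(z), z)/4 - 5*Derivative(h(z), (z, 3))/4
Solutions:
 h(z) = C1 + Integral(C2*airyai(z) + C3*airybi(z), z)


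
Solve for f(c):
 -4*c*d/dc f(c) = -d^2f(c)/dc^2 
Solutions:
 f(c) = C1 + C2*erfi(sqrt(2)*c)


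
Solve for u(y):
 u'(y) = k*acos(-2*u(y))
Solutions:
 Integral(1/acos(-2*_y), (_y, u(y))) = C1 + k*y


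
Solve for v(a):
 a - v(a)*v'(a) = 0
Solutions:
 v(a) = -sqrt(C1 + a^2)
 v(a) = sqrt(C1 + a^2)


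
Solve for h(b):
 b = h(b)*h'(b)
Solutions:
 h(b) = -sqrt(C1 + b^2)
 h(b) = sqrt(C1 + b^2)


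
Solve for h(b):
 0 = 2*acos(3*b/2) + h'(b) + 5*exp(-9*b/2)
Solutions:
 h(b) = C1 - 2*b*acos(3*b/2) + 2*sqrt(4 - 9*b^2)/3 + 10*exp(-9*b/2)/9


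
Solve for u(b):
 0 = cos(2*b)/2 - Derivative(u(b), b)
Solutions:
 u(b) = C1 + sin(2*b)/4


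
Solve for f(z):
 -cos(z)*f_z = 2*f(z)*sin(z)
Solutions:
 f(z) = C1*cos(z)^2


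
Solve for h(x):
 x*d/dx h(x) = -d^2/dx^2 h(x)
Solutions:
 h(x) = C1 + C2*erf(sqrt(2)*x/2)


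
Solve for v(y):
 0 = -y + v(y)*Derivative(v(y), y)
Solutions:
 v(y) = -sqrt(C1 + y^2)
 v(y) = sqrt(C1 + y^2)


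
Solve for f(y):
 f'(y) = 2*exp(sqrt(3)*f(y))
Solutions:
 f(y) = sqrt(3)*(2*log(-1/(C1 + 2*y)) - log(3))/6


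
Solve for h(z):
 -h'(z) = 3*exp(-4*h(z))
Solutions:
 h(z) = log(-I*(C1 - 12*z)^(1/4))
 h(z) = log(I*(C1 - 12*z)^(1/4))
 h(z) = log(-(C1 - 12*z)^(1/4))
 h(z) = log(C1 - 12*z)/4


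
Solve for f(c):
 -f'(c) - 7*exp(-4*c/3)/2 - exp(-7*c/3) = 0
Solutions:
 f(c) = C1 + 21*exp(-4*c/3)/8 + 3*exp(-7*c/3)/7


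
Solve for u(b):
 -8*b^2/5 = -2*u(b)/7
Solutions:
 u(b) = 28*b^2/5


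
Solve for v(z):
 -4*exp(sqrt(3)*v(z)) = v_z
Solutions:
 v(z) = sqrt(3)*(2*log(1/(C1 + 4*z)) - log(3))/6


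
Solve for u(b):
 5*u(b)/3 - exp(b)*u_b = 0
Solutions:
 u(b) = C1*exp(-5*exp(-b)/3)


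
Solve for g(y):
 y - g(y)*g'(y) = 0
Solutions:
 g(y) = -sqrt(C1 + y^2)
 g(y) = sqrt(C1 + y^2)


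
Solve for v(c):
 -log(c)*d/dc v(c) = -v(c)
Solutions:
 v(c) = C1*exp(li(c))


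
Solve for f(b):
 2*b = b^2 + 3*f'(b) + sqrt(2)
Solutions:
 f(b) = C1 - b^3/9 + b^2/3 - sqrt(2)*b/3


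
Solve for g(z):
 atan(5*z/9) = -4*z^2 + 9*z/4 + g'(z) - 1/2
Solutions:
 g(z) = C1 + 4*z^3/3 - 9*z^2/8 + z*atan(5*z/9) + z/2 - 9*log(25*z^2 + 81)/10


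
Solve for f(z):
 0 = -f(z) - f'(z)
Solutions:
 f(z) = C1*exp(-z)


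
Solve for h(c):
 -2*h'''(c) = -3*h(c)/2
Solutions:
 h(c) = C3*exp(6^(1/3)*c/2) + (C1*sin(2^(1/3)*3^(5/6)*c/4) + C2*cos(2^(1/3)*3^(5/6)*c/4))*exp(-6^(1/3)*c/4)


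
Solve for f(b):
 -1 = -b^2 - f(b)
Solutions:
 f(b) = 1 - b^2


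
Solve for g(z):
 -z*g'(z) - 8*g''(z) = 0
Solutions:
 g(z) = C1 + C2*erf(z/4)


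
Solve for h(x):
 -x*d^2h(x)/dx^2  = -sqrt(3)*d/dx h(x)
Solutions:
 h(x) = C1 + C2*x^(1 + sqrt(3))


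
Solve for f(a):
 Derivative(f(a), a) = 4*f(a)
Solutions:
 f(a) = C1*exp(4*a)


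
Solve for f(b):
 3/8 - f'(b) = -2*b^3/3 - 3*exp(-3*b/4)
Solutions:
 f(b) = C1 + b^4/6 + 3*b/8 - 4*exp(-3*b/4)


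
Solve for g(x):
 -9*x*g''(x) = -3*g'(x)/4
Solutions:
 g(x) = C1 + C2*x^(13/12)


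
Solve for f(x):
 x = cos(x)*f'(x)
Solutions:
 f(x) = C1 + Integral(x/cos(x), x)


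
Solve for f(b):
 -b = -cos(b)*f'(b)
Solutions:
 f(b) = C1 + Integral(b/cos(b), b)


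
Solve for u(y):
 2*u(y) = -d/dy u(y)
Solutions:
 u(y) = C1*exp(-2*y)


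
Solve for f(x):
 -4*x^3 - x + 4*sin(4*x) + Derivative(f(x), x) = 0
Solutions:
 f(x) = C1 + x^4 + x^2/2 + cos(4*x)


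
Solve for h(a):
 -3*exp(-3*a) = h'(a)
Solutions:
 h(a) = C1 + exp(-3*a)


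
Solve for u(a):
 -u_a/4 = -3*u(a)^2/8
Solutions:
 u(a) = -2/(C1 + 3*a)


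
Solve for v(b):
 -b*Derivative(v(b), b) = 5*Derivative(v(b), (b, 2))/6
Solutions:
 v(b) = C1 + C2*erf(sqrt(15)*b/5)


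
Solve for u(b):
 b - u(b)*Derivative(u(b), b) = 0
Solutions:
 u(b) = -sqrt(C1 + b^2)
 u(b) = sqrt(C1 + b^2)


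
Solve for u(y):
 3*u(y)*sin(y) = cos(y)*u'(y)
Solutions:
 u(y) = C1/cos(y)^3


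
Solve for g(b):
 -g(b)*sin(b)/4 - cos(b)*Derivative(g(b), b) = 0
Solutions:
 g(b) = C1*cos(b)^(1/4)


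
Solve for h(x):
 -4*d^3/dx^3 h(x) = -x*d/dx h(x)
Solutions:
 h(x) = C1 + Integral(C2*airyai(2^(1/3)*x/2) + C3*airybi(2^(1/3)*x/2), x)


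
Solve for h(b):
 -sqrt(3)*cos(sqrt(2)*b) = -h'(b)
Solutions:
 h(b) = C1 + sqrt(6)*sin(sqrt(2)*b)/2


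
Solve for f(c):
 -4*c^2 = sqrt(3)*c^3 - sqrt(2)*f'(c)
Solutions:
 f(c) = C1 + sqrt(6)*c^4/8 + 2*sqrt(2)*c^3/3


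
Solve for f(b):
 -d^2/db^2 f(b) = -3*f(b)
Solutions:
 f(b) = C1*exp(-sqrt(3)*b) + C2*exp(sqrt(3)*b)


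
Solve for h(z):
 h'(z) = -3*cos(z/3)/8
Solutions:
 h(z) = C1 - 9*sin(z/3)/8


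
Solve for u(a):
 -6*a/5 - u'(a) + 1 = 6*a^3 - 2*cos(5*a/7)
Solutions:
 u(a) = C1 - 3*a^4/2 - 3*a^2/5 + a + 14*sin(5*a/7)/5


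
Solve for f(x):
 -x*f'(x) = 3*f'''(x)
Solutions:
 f(x) = C1 + Integral(C2*airyai(-3^(2/3)*x/3) + C3*airybi(-3^(2/3)*x/3), x)


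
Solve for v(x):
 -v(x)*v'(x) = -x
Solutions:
 v(x) = -sqrt(C1 + x^2)
 v(x) = sqrt(C1 + x^2)


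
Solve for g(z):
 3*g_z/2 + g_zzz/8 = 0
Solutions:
 g(z) = C1 + C2*sin(2*sqrt(3)*z) + C3*cos(2*sqrt(3)*z)


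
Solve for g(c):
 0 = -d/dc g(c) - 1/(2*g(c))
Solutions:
 g(c) = -sqrt(C1 - c)
 g(c) = sqrt(C1 - c)


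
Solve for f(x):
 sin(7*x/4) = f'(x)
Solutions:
 f(x) = C1 - 4*cos(7*x/4)/7


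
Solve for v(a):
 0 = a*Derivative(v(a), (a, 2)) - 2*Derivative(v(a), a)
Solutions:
 v(a) = C1 + C2*a^3


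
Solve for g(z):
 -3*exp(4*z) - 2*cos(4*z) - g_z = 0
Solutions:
 g(z) = C1 - 3*exp(4*z)/4 - sin(4*z)/2


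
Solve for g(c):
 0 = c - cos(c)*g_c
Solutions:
 g(c) = C1 + Integral(c/cos(c), c)


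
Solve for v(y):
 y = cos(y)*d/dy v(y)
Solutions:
 v(y) = C1 + Integral(y/cos(y), y)


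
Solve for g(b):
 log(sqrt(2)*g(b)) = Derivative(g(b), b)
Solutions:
 -2*Integral(1/(2*log(_y) + log(2)), (_y, g(b))) = C1 - b


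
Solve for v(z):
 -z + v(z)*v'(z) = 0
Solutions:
 v(z) = -sqrt(C1 + z^2)
 v(z) = sqrt(C1 + z^2)


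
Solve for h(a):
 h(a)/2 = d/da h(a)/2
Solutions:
 h(a) = C1*exp(a)


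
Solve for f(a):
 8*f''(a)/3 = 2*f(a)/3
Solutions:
 f(a) = C1*exp(-a/2) + C2*exp(a/2)


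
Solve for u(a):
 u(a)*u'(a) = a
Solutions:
 u(a) = -sqrt(C1 + a^2)
 u(a) = sqrt(C1 + a^2)


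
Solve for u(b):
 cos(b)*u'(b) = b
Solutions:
 u(b) = C1 + Integral(b/cos(b), b)


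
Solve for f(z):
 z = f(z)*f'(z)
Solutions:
 f(z) = -sqrt(C1 + z^2)
 f(z) = sqrt(C1 + z^2)


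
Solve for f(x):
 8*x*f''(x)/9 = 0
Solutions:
 f(x) = C1 + C2*x


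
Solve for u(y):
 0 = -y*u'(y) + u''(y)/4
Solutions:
 u(y) = C1 + C2*erfi(sqrt(2)*y)


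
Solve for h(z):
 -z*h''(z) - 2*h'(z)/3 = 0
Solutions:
 h(z) = C1 + C2*z^(1/3)


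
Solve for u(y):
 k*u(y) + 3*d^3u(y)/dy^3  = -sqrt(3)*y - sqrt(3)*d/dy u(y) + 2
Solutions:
 u(y) = C1*exp(2^(1/3)*y*(-2^(1/3)*(9*k + sqrt(3)*sqrt(27*k^2 + 4*sqrt(3)))^(1/3) + 2*sqrt(3)/(9*k + sqrt(3)*sqrt(27*k^2 + 4*sqrt(3)))^(1/3))/6) + C2*exp(2^(1/3)*y*(2^(1/3)*(9*k + sqrt(3)*sqrt(27*k^2 + 4*sqrt(3)))^(1/3) - 2^(1/3)*sqrt(3)*I*(9*k + sqrt(3)*sqrt(27*k^2 + 4*sqrt(3)))^(1/3) + 8*sqrt(3)/((-1 + sqrt(3)*I)*(9*k + sqrt(3)*sqrt(27*k^2 + 4*sqrt(3)))^(1/3)))/12) + C3*exp(2^(1/3)*y*(2^(1/3)*(9*k + sqrt(3)*sqrt(27*k^2 + 4*sqrt(3)))^(1/3) + 2^(1/3)*sqrt(3)*I*(9*k + sqrt(3)*sqrt(27*k^2 + 4*sqrt(3)))^(1/3) - 8*sqrt(3)/((1 + sqrt(3)*I)*(9*k + sqrt(3)*sqrt(27*k^2 + 4*sqrt(3)))^(1/3)))/12) - sqrt(3)*y/k + 2/k + 3/k^2


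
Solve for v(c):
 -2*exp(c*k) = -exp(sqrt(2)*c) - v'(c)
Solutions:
 v(c) = C1 - sqrt(2)*exp(sqrt(2)*c)/2 + 2*exp(c*k)/k


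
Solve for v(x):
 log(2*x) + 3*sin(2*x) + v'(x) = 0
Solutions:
 v(x) = C1 - x*log(x) - x*log(2) + x + 3*cos(2*x)/2


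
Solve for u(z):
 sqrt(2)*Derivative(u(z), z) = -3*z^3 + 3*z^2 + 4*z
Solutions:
 u(z) = C1 - 3*sqrt(2)*z^4/8 + sqrt(2)*z^3/2 + sqrt(2)*z^2


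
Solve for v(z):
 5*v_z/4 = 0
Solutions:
 v(z) = C1


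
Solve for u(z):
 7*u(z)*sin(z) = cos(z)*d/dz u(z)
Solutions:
 u(z) = C1/cos(z)^7


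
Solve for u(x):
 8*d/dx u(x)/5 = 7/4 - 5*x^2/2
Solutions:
 u(x) = C1 - 25*x^3/48 + 35*x/32


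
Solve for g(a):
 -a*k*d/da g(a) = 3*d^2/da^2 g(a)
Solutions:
 g(a) = Piecewise((-sqrt(6)*sqrt(pi)*C1*erf(sqrt(6)*a*sqrt(k)/6)/(2*sqrt(k)) - C2, (k > 0) | (k < 0)), (-C1*a - C2, True))


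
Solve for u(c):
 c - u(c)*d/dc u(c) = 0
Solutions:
 u(c) = -sqrt(C1 + c^2)
 u(c) = sqrt(C1 + c^2)


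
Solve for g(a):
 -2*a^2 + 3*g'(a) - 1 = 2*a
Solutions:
 g(a) = C1 + 2*a^3/9 + a^2/3 + a/3


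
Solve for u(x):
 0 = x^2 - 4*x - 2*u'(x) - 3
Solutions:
 u(x) = C1 + x^3/6 - x^2 - 3*x/2


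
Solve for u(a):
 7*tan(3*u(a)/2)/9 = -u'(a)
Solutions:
 u(a) = -2*asin(C1*exp(-7*a/6))/3 + 2*pi/3
 u(a) = 2*asin(C1*exp(-7*a/6))/3


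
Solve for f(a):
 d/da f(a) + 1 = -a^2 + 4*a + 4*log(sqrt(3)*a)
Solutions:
 f(a) = C1 - a^3/3 + 2*a^2 + 4*a*log(a) - 5*a + a*log(9)


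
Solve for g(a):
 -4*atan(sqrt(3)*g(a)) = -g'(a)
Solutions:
 Integral(1/atan(sqrt(3)*_y), (_y, g(a))) = C1 + 4*a


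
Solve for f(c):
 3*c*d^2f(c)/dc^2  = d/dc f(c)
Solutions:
 f(c) = C1 + C2*c^(4/3)


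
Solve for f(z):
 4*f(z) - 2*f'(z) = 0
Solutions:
 f(z) = C1*exp(2*z)


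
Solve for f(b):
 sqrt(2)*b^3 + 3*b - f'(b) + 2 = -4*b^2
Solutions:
 f(b) = C1 + sqrt(2)*b^4/4 + 4*b^3/3 + 3*b^2/2 + 2*b


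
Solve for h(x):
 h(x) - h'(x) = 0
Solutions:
 h(x) = C1*exp(x)


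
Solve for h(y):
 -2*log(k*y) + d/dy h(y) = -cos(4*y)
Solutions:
 h(y) = C1 + 2*y*log(k*y) - 2*y - sin(4*y)/4


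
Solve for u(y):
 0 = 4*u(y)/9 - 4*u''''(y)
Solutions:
 u(y) = C1*exp(-sqrt(3)*y/3) + C2*exp(sqrt(3)*y/3) + C3*sin(sqrt(3)*y/3) + C4*cos(sqrt(3)*y/3)


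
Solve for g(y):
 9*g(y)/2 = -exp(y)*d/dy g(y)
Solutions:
 g(y) = C1*exp(9*exp(-y)/2)


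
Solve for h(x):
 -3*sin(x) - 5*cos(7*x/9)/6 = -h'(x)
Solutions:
 h(x) = C1 + 15*sin(7*x/9)/14 - 3*cos(x)


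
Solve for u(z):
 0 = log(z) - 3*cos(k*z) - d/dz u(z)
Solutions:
 u(z) = C1 + z*log(z) - z - 3*Piecewise((sin(k*z)/k, Ne(k, 0)), (z, True))


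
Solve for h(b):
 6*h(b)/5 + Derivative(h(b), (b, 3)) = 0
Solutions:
 h(b) = C3*exp(-5^(2/3)*6^(1/3)*b/5) + (C1*sin(2^(1/3)*3^(5/6)*5^(2/3)*b/10) + C2*cos(2^(1/3)*3^(5/6)*5^(2/3)*b/10))*exp(5^(2/3)*6^(1/3)*b/10)


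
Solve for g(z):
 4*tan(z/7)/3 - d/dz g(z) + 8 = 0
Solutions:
 g(z) = C1 + 8*z - 28*log(cos(z/7))/3


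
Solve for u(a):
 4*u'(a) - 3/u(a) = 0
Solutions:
 u(a) = -sqrt(C1 + 6*a)/2
 u(a) = sqrt(C1 + 6*a)/2


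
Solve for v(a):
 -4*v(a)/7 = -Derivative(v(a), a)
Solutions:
 v(a) = C1*exp(4*a/7)


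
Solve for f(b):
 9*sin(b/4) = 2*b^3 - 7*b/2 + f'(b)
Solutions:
 f(b) = C1 - b^4/2 + 7*b^2/4 - 36*cos(b/4)


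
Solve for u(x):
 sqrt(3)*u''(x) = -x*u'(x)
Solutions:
 u(x) = C1 + C2*erf(sqrt(2)*3^(3/4)*x/6)


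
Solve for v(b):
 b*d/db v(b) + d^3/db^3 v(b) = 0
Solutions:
 v(b) = C1 + Integral(C2*airyai(-b) + C3*airybi(-b), b)


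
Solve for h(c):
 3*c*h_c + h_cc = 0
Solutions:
 h(c) = C1 + C2*erf(sqrt(6)*c/2)


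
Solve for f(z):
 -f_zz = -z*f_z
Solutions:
 f(z) = C1 + C2*erfi(sqrt(2)*z/2)


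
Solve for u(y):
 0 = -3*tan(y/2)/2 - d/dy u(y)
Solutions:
 u(y) = C1 + 3*log(cos(y/2))


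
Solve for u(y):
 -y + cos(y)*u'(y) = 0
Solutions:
 u(y) = C1 + Integral(y/cos(y), y)


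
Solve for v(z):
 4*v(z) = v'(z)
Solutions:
 v(z) = C1*exp(4*z)


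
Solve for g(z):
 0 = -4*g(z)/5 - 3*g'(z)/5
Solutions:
 g(z) = C1*exp(-4*z/3)


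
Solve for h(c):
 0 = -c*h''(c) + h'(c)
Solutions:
 h(c) = C1 + C2*c^2


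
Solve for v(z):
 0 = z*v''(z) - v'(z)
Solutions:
 v(z) = C1 + C2*z^2


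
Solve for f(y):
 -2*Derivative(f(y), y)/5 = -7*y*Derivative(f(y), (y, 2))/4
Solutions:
 f(y) = C1 + C2*y^(43/35)


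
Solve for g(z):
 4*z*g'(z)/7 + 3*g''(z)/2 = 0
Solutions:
 g(z) = C1 + C2*erf(2*sqrt(21)*z/21)


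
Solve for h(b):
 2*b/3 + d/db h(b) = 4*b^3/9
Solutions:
 h(b) = C1 + b^4/9 - b^2/3


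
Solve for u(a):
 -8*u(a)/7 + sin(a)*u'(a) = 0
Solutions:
 u(a) = C1*(cos(a) - 1)^(4/7)/(cos(a) + 1)^(4/7)


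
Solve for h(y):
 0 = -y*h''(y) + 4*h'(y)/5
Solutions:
 h(y) = C1 + C2*y^(9/5)


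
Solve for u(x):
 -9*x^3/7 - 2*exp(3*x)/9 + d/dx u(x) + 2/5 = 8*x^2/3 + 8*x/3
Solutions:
 u(x) = C1 + 9*x^4/28 + 8*x^3/9 + 4*x^2/3 - 2*x/5 + 2*exp(3*x)/27


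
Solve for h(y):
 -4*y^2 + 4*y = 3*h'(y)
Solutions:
 h(y) = C1 - 4*y^3/9 + 2*y^2/3


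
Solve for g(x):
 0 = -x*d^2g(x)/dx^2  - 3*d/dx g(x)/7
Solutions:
 g(x) = C1 + C2*x^(4/7)


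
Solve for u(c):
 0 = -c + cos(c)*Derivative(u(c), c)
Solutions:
 u(c) = C1 + Integral(c/cos(c), c)


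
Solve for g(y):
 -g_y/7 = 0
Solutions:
 g(y) = C1


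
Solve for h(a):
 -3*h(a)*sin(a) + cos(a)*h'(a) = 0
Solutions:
 h(a) = C1/cos(a)^3


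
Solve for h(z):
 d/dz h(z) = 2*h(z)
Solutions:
 h(z) = C1*exp(2*z)


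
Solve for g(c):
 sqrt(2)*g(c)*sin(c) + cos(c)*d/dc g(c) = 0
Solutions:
 g(c) = C1*cos(c)^(sqrt(2))


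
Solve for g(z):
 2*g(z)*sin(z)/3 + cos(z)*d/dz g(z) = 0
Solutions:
 g(z) = C1*cos(z)^(2/3)


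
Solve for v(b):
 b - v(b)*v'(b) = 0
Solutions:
 v(b) = -sqrt(C1 + b^2)
 v(b) = sqrt(C1 + b^2)


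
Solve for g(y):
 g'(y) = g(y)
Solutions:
 g(y) = C1*exp(y)


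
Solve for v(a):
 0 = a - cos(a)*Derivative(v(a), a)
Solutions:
 v(a) = C1 + Integral(a/cos(a), a)


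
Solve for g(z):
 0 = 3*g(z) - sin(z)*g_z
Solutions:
 g(z) = C1*(cos(z) - 1)^(3/2)/(cos(z) + 1)^(3/2)


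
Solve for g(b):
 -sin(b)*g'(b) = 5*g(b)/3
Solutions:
 g(b) = C1*(cos(b) + 1)^(5/6)/(cos(b) - 1)^(5/6)


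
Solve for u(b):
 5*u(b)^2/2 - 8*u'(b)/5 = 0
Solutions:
 u(b) = -16/(C1 + 25*b)


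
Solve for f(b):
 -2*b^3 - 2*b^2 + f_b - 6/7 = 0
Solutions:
 f(b) = C1 + b^4/2 + 2*b^3/3 + 6*b/7


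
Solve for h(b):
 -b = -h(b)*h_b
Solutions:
 h(b) = -sqrt(C1 + b^2)
 h(b) = sqrt(C1 + b^2)


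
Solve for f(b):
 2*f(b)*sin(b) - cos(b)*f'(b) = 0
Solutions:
 f(b) = C1/cos(b)^2


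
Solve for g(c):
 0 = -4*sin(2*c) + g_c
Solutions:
 g(c) = C1 - 2*cos(2*c)


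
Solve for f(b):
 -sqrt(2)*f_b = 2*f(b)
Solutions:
 f(b) = C1*exp(-sqrt(2)*b)


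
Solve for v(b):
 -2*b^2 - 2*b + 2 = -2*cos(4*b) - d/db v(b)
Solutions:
 v(b) = C1 + 2*b^3/3 + b^2 - 2*b - sin(4*b)/2


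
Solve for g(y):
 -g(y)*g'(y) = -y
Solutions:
 g(y) = -sqrt(C1 + y^2)
 g(y) = sqrt(C1 + y^2)


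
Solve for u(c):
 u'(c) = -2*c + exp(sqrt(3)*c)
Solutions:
 u(c) = C1 - c^2 + sqrt(3)*exp(sqrt(3)*c)/3


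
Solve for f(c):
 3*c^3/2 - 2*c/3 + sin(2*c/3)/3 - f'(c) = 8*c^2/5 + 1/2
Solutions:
 f(c) = C1 + 3*c^4/8 - 8*c^3/15 - c^2/3 - c/2 - cos(2*c/3)/2


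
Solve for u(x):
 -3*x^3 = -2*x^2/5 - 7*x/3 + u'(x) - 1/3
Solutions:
 u(x) = C1 - 3*x^4/4 + 2*x^3/15 + 7*x^2/6 + x/3


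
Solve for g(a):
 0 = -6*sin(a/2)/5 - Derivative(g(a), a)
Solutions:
 g(a) = C1 + 12*cos(a/2)/5


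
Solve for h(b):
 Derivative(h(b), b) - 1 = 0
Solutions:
 h(b) = C1 + b


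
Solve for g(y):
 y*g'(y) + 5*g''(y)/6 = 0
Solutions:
 g(y) = C1 + C2*erf(sqrt(15)*y/5)


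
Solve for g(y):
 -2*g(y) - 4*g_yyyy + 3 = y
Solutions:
 g(y) = -y/2 + (C1*sin(2^(1/4)*y/2) + C2*cos(2^(1/4)*y/2))*exp(-2^(1/4)*y/2) + (C3*sin(2^(1/4)*y/2) + C4*cos(2^(1/4)*y/2))*exp(2^(1/4)*y/2) + 3/2


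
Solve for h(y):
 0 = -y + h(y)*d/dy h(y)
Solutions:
 h(y) = -sqrt(C1 + y^2)
 h(y) = sqrt(C1 + y^2)


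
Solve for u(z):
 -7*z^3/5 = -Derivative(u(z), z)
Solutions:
 u(z) = C1 + 7*z^4/20


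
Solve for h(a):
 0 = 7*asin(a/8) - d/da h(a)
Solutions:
 h(a) = C1 + 7*a*asin(a/8) + 7*sqrt(64 - a^2)


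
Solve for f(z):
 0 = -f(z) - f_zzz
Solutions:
 f(z) = C3*exp(-z) + (C1*sin(sqrt(3)*z/2) + C2*cos(sqrt(3)*z/2))*exp(z/2)


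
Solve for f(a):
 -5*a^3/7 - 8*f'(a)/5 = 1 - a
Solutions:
 f(a) = C1 - 25*a^4/224 + 5*a^2/16 - 5*a/8


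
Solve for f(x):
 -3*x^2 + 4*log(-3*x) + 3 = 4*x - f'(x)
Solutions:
 f(x) = C1 + x^3 + 2*x^2 - 4*x*log(-x) + x*(1 - 4*log(3))


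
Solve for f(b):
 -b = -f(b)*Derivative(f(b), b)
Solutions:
 f(b) = -sqrt(C1 + b^2)
 f(b) = sqrt(C1 + b^2)


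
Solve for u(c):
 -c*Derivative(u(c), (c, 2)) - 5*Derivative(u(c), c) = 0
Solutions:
 u(c) = C1 + C2/c^4


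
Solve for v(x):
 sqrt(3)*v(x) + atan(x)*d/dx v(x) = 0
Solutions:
 v(x) = C1*exp(-sqrt(3)*Integral(1/atan(x), x))


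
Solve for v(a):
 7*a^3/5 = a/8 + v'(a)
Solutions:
 v(a) = C1 + 7*a^4/20 - a^2/16


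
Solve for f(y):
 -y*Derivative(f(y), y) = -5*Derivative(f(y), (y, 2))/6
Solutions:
 f(y) = C1 + C2*erfi(sqrt(15)*y/5)


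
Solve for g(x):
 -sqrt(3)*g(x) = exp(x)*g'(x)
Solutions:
 g(x) = C1*exp(sqrt(3)*exp(-x))


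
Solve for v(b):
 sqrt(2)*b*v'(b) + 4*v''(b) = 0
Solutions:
 v(b) = C1 + C2*erf(2^(3/4)*b/4)


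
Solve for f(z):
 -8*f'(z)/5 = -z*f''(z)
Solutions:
 f(z) = C1 + C2*z^(13/5)


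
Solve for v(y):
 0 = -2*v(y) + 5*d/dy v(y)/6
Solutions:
 v(y) = C1*exp(12*y/5)
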